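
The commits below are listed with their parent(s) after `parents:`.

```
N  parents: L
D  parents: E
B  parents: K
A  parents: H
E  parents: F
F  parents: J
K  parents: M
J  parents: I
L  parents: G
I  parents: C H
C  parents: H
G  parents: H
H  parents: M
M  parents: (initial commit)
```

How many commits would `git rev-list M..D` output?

7

Reachable from D: {C, D, E, F, H, I, J, M}.
Reachable from M: {M}.
In D's history but not M's: {C, D, E, F, H, I, J} — 7 commits.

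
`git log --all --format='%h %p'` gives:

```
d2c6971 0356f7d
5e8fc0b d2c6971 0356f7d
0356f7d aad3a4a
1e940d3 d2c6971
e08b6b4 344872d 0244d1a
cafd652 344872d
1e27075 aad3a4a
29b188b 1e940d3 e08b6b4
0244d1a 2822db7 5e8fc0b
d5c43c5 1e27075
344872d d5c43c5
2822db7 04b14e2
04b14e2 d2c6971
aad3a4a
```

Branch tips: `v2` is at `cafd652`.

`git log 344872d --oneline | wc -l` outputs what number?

Walking parent pointers from 344872d: reachable set = {1e27075, 344872d, aad3a4a, d5c43c5}.
That is 4 commits.

4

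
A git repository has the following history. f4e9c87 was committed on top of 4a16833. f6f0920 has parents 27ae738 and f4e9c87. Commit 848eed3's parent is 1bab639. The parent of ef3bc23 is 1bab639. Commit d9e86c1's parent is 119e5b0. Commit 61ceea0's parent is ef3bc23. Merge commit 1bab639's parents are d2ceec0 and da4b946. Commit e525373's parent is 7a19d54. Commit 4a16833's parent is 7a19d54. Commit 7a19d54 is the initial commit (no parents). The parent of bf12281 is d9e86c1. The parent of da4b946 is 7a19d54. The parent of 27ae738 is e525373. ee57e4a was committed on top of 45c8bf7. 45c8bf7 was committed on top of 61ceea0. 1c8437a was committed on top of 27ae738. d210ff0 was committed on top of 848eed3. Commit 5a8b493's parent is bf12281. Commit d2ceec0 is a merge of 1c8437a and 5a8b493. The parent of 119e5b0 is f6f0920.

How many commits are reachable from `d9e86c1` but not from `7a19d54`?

7

Reachable from d9e86c1: {119e5b0, 27ae738, 4a16833, 7a19d54, d9e86c1, e525373, f4e9c87, f6f0920}.
Reachable from 7a19d54: {7a19d54}.
In d9e86c1's history but not 7a19d54's: {119e5b0, 27ae738, 4a16833, d9e86c1, e525373, f4e9c87, f6f0920} — 7 commits.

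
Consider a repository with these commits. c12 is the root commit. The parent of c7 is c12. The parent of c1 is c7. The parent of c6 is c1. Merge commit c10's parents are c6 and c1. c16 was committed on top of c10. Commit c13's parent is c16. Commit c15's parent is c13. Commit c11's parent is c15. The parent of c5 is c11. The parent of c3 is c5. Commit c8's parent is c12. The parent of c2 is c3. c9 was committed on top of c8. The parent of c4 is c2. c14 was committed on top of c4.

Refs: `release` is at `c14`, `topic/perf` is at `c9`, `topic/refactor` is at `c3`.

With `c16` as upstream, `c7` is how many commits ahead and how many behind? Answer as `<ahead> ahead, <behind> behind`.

0 ahead, 4 behind

Reachable from c7: {c12, c7}.
Reachable from c16: {c1, c10, c12, c16, c6, c7}.
Only in c7's history (ahead): {} — 0.
Only in c16's history (behind): {c1, c10, c16, c6} — 4.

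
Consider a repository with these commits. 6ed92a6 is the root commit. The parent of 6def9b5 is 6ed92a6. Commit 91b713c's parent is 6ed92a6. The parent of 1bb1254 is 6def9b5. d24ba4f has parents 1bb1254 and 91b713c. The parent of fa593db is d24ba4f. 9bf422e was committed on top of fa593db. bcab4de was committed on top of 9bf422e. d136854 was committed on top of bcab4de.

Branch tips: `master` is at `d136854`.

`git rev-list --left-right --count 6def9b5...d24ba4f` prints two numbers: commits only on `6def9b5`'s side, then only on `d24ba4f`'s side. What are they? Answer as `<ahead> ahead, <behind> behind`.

0 ahead, 3 behind

Reachable from 6def9b5: {6def9b5, 6ed92a6}.
Reachable from d24ba4f: {1bb1254, 6def9b5, 6ed92a6, 91b713c, d24ba4f}.
Only in 6def9b5's history (ahead): {} — 0.
Only in d24ba4f's history (behind): {1bb1254, 91b713c, d24ba4f} — 3.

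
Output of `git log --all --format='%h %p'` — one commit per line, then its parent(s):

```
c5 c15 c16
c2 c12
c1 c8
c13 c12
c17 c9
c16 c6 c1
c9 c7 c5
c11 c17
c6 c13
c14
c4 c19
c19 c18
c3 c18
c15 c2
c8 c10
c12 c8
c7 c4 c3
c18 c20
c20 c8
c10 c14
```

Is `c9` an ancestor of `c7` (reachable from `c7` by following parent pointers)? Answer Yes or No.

No

Ancestors of c7: {c10, c14, c18, c19, c20, c3, c4, c7, c8}.
c9 is not in that set, so it is not an ancestor of c7.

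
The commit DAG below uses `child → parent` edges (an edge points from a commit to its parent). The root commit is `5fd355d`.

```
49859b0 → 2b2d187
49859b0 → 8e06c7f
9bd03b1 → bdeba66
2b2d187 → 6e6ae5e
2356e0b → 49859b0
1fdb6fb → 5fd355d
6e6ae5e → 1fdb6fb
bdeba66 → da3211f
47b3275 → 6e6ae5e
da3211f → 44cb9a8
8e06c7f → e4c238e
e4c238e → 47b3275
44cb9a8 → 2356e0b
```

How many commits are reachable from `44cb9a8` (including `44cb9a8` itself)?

Walking parent pointers from 44cb9a8: reachable set = {1fdb6fb, 2356e0b, 2b2d187, 44cb9a8, 47b3275, 49859b0, 5fd355d, 6e6ae5e, 8e06c7f, e4c238e}.
That is 10 commits.

10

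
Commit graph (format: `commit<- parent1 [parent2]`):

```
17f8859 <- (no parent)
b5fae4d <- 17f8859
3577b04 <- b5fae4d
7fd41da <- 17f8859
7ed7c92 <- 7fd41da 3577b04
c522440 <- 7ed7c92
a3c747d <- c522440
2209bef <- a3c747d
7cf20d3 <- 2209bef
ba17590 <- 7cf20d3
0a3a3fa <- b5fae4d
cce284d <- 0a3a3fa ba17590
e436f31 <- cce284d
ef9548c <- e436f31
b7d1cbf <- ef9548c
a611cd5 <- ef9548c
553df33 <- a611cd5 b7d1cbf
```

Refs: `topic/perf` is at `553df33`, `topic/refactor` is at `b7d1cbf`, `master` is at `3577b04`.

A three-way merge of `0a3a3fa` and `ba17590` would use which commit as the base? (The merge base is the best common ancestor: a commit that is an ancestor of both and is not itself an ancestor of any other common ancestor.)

b5fae4d

Ancestors of 0a3a3fa: {0a3a3fa, 17f8859, b5fae4d}.
Ancestors of ba17590: {17f8859, 2209bef, 3577b04, 7cf20d3, 7ed7c92, 7fd41da, a3c747d, b5fae4d, ba17590, c522440}.
Common ancestors: {17f8859, b5fae4d}.
Among these, b5fae4d is not an ancestor of any other common ancestor — it is the merge base.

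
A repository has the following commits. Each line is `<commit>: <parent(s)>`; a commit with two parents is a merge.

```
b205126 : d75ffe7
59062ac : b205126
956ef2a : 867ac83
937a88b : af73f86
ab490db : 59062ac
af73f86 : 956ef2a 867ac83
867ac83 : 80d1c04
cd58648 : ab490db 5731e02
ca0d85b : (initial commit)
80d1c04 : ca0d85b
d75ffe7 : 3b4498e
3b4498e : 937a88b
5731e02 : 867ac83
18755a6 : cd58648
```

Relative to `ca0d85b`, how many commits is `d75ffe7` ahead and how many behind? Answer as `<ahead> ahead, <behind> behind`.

Reachable from d75ffe7: {3b4498e, 80d1c04, 867ac83, 937a88b, 956ef2a, af73f86, ca0d85b, d75ffe7}.
Reachable from ca0d85b: {ca0d85b}.
Only in d75ffe7's history (ahead): {3b4498e, 80d1c04, 867ac83, 937a88b, 956ef2a, af73f86, d75ffe7} — 7.
Only in ca0d85b's history (behind): {} — 0.

7 ahead, 0 behind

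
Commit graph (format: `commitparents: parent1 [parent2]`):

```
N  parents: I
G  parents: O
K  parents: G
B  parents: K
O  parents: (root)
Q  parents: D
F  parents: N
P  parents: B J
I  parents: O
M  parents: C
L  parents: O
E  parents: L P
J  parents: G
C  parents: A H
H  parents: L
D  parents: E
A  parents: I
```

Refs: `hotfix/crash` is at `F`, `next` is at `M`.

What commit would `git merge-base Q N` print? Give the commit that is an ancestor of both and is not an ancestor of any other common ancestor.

O

Ancestors of Q: {B, D, E, G, J, K, L, O, P, Q}.
Ancestors of N: {I, N, O}.
Common ancestors: {O}.
The only common ancestor is O, so it is the merge base.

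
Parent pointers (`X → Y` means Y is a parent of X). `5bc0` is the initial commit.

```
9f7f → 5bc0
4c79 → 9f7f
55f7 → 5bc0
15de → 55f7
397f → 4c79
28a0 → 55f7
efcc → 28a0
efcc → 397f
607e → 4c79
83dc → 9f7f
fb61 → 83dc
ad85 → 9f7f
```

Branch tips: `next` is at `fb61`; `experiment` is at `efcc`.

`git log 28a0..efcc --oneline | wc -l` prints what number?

Reachable from efcc: {28a0, 397f, 4c79, 55f7, 5bc0, 9f7f, efcc}.
Reachable from 28a0: {28a0, 55f7, 5bc0}.
In efcc's history but not 28a0's: {397f, 4c79, 9f7f, efcc} — 4 commits.

4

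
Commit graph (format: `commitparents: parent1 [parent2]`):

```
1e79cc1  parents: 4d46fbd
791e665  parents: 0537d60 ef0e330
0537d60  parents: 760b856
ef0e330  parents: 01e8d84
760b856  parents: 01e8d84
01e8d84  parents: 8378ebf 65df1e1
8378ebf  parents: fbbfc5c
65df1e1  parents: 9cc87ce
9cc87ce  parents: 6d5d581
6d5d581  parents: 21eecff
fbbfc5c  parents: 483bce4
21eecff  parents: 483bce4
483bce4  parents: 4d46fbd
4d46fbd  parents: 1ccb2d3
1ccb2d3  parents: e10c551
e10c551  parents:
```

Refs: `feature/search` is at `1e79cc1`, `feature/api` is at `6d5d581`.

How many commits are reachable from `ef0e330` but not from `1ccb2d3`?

Reachable from ef0e330: {01e8d84, 1ccb2d3, 21eecff, 483bce4, 4d46fbd, 65df1e1, 6d5d581, 8378ebf, 9cc87ce, e10c551, ef0e330, fbbfc5c}.
Reachable from 1ccb2d3: {1ccb2d3, e10c551}.
In ef0e330's history but not 1ccb2d3's: {01e8d84, 21eecff, 483bce4, 4d46fbd, 65df1e1, 6d5d581, 8378ebf, 9cc87ce, ef0e330, fbbfc5c} — 10 commits.

10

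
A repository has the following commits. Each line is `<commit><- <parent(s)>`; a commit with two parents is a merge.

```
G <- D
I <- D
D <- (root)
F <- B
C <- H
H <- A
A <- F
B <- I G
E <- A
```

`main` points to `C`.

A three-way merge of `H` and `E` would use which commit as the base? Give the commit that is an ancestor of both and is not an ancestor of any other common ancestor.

Ancestors of H: {A, B, D, F, G, H, I}.
Ancestors of E: {A, B, D, E, F, G, I}.
Common ancestors: {A, B, D, F, G, I}.
Among these, A is not an ancestor of any other common ancestor — it is the merge base.

A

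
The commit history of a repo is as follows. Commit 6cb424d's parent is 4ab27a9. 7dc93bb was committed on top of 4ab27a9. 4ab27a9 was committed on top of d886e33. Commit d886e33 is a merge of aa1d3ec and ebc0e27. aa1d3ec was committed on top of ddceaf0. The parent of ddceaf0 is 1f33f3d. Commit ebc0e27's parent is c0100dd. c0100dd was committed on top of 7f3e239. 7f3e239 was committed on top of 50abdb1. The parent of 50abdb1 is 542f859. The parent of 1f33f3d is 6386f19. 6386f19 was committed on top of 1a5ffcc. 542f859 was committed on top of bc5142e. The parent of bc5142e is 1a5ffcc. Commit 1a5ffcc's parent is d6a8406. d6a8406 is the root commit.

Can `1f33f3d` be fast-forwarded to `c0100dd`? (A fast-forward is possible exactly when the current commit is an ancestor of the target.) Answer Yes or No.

A fast-forward from 1f33f3d to c0100dd is possible iff 1f33f3d is an ancestor of c0100dd.
Ancestors of c0100dd: {1a5ffcc, 50abdb1, 542f859, 7f3e239, bc5142e, c0100dd, d6a8406}.
1f33f3d is not among them, so fast-forward is not possible.

No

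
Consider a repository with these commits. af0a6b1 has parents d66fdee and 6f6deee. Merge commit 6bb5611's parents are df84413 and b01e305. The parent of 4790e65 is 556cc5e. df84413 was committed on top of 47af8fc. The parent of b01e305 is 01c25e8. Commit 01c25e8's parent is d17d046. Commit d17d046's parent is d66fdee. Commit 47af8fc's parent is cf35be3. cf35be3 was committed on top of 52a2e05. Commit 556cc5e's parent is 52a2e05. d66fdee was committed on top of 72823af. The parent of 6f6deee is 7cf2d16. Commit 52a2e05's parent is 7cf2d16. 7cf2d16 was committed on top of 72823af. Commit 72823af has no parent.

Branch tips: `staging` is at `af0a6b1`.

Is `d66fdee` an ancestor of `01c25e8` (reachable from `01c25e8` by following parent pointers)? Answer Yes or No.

Yes

Ancestors of 01c25e8 (commits reachable by following parents): {01c25e8, 72823af, d17d046, d66fdee}.
d66fdee is in that set, so it is an ancestor of 01c25e8.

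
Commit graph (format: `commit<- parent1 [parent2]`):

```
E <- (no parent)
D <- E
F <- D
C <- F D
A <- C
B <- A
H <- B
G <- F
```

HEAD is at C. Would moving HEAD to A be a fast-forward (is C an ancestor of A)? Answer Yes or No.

Yes

A fast-forward from C to A is possible iff C is an ancestor of A.
Ancestors of A: {A, C, D, E, F}.
C is among them, so fast-forward is possible.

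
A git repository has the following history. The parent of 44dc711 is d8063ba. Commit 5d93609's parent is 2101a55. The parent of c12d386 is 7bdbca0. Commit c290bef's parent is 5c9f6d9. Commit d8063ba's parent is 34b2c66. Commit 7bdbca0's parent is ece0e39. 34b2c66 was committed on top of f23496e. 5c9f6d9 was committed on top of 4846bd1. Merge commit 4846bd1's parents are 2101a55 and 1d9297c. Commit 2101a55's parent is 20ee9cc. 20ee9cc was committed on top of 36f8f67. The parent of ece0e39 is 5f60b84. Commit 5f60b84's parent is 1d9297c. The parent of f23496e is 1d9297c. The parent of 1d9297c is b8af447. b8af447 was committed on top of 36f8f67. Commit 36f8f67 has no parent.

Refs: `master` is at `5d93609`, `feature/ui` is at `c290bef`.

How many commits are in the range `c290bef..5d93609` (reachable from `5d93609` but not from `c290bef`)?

1

Reachable from 5d93609: {20ee9cc, 2101a55, 36f8f67, 5d93609}.
Reachable from c290bef: {1d9297c, 20ee9cc, 2101a55, 36f8f67, 4846bd1, 5c9f6d9, b8af447, c290bef}.
In 5d93609's history but not c290bef's: {5d93609} — 1 commit.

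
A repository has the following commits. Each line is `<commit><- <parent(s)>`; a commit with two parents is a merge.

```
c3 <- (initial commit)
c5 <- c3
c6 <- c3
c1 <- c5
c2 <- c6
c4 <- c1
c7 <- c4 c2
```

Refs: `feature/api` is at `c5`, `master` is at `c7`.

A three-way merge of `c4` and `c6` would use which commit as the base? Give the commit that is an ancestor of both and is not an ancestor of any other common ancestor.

Ancestors of c4: {c1, c3, c4, c5}.
Ancestors of c6: {c3, c6}.
Common ancestors: {c3}.
The only common ancestor is c3, so it is the merge base.

c3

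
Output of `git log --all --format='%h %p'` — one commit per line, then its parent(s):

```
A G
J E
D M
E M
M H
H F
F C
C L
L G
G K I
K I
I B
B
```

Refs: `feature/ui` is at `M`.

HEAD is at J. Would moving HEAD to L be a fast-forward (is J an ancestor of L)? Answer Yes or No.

A fast-forward from J to L is possible iff J is an ancestor of L.
Ancestors of L: {B, G, I, K, L}.
J is not among them, so fast-forward is not possible.

No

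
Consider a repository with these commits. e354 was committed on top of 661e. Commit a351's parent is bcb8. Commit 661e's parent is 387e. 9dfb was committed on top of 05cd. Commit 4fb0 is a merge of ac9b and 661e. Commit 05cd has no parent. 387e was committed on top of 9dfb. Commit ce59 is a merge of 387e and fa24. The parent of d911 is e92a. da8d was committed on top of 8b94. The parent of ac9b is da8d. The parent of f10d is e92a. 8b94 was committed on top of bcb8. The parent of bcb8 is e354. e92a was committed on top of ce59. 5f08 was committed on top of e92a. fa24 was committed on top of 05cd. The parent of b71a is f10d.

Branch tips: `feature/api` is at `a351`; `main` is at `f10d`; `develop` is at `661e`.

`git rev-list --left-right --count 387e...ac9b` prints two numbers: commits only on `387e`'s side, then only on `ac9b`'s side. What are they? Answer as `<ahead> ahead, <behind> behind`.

Reachable from 387e: {05cd, 387e, 9dfb}.
Reachable from ac9b: {05cd, 387e, 661e, 8b94, 9dfb, ac9b, bcb8, da8d, e354}.
Only in 387e's history (ahead): {} — 0.
Only in ac9b's history (behind): {661e, 8b94, ac9b, bcb8, da8d, e354} — 6.

0 ahead, 6 behind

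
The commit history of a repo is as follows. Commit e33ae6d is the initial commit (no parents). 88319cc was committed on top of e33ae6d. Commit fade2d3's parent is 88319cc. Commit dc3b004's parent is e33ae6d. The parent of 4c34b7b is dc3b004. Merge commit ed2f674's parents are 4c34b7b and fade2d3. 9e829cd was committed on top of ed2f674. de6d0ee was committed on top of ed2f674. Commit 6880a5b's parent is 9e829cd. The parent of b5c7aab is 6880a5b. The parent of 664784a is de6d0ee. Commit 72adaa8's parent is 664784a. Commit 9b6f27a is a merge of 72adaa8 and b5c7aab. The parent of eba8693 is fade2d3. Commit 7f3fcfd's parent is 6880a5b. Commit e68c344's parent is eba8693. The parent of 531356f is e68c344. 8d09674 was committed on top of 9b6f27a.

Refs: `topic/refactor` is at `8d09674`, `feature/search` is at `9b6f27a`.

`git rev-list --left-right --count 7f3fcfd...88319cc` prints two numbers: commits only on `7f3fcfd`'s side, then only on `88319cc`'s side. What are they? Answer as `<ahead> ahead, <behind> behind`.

Reachable from 7f3fcfd: {4c34b7b, 6880a5b, 7f3fcfd, 88319cc, 9e829cd, dc3b004, e33ae6d, ed2f674, fade2d3}.
Reachable from 88319cc: {88319cc, e33ae6d}.
Only in 7f3fcfd's history (ahead): {4c34b7b, 6880a5b, 7f3fcfd, 9e829cd, dc3b004, ed2f674, fade2d3} — 7.
Only in 88319cc's history (behind): {} — 0.

7 ahead, 0 behind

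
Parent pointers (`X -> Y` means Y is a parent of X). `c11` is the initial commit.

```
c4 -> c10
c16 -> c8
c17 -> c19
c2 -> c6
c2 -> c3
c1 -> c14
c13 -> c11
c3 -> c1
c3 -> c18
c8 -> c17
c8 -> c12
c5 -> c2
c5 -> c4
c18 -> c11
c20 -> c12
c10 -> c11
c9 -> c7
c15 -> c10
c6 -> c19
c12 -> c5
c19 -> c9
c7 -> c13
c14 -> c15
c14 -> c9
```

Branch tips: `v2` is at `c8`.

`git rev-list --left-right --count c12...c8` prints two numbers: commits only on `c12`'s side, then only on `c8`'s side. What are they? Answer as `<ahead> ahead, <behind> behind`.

0 ahead, 2 behind

Reachable from c12: {c1, c10, c11, c12, c13, c14, c15, c18, c19, c2, c3, c4, c5, c6, c7, c9}.
Reachable from c8: {c1, c10, c11, c12, c13, c14, c15, c17, c18, c19, c2, c3, c4, c5, c6, c7, c8, c9}.
Only in c12's history (ahead): {} — 0.
Only in c8's history (behind): {c17, c8} — 2.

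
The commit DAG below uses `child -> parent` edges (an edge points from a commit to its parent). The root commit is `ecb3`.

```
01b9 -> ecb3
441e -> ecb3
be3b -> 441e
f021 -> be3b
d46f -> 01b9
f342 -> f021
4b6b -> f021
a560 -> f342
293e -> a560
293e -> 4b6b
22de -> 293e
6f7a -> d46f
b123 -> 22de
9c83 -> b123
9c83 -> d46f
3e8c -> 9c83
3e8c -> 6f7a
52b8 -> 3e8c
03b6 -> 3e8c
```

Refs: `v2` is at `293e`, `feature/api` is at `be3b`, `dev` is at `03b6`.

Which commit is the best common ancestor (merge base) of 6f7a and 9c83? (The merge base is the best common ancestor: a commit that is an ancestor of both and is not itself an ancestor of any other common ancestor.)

d46f

Ancestors of 6f7a: {01b9, 6f7a, d46f, ecb3}.
Ancestors of 9c83: {01b9, 22de, 293e, 441e, 4b6b, 9c83, a560, b123, be3b, d46f, ecb3, f021, f342}.
Common ancestors: {01b9, d46f, ecb3}.
Among these, d46f is not an ancestor of any other common ancestor — it is the merge base.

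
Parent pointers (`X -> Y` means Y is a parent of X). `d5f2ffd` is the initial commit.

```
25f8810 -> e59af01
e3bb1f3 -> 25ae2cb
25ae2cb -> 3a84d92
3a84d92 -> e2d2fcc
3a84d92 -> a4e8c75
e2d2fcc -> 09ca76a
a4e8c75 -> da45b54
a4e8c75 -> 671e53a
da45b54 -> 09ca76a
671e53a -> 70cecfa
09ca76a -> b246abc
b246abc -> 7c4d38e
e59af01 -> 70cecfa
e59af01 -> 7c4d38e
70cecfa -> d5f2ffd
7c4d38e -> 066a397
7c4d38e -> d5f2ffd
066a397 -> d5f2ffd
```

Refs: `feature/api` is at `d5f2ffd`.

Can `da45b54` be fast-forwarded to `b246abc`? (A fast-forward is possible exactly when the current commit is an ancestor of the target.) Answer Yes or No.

A fast-forward from da45b54 to b246abc is possible iff da45b54 is an ancestor of b246abc.
Ancestors of b246abc: {066a397, 7c4d38e, b246abc, d5f2ffd}.
da45b54 is not among them, so fast-forward is not possible.

No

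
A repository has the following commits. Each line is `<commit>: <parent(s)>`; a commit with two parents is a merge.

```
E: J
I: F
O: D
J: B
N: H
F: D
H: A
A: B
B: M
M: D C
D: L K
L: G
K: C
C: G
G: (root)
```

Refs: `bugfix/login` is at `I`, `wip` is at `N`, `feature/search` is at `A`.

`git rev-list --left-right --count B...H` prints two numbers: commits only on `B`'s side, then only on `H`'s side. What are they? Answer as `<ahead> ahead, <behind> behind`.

Reachable from B: {B, C, D, G, K, L, M}.
Reachable from H: {A, B, C, D, G, H, K, L, M}.
Only in B's history (ahead): {} — 0.
Only in H's history (behind): {A, H} — 2.

0 ahead, 2 behind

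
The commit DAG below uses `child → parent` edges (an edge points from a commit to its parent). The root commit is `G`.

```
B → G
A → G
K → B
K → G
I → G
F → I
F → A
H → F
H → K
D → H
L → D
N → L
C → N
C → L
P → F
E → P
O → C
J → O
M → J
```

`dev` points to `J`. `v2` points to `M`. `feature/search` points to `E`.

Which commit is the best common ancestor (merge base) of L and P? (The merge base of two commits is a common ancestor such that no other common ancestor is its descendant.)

Ancestors of L: {A, B, D, F, G, H, I, K, L}.
Ancestors of P: {A, F, G, I, P}.
Common ancestors: {A, F, G, I}.
Among these, F is not an ancestor of any other common ancestor — it is the merge base.

F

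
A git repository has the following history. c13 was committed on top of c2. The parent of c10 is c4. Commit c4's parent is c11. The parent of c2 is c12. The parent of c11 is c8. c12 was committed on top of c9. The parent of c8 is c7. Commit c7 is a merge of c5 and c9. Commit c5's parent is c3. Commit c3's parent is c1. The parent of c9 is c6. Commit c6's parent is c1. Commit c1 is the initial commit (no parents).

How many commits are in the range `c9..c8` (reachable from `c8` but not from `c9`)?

4

Reachable from c8: {c1, c3, c5, c6, c7, c8, c9}.
Reachable from c9: {c1, c6, c9}.
In c8's history but not c9's: {c3, c5, c7, c8} — 4 commits.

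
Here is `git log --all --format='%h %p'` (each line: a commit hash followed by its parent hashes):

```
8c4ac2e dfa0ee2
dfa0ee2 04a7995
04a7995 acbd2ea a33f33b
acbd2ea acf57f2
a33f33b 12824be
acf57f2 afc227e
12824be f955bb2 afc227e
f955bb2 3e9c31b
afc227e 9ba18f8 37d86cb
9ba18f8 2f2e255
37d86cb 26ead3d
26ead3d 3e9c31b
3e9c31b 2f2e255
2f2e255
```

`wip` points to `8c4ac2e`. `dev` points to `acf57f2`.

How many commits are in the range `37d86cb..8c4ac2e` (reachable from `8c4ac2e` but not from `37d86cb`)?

10

Reachable from 8c4ac2e: {04a7995, 12824be, 26ead3d, 2f2e255, 37d86cb, 3e9c31b, 8c4ac2e, 9ba18f8, a33f33b, acbd2ea, acf57f2, afc227e, dfa0ee2, f955bb2}.
Reachable from 37d86cb: {26ead3d, 2f2e255, 37d86cb, 3e9c31b}.
In 8c4ac2e's history but not 37d86cb's: {04a7995, 12824be, 8c4ac2e, 9ba18f8, a33f33b, acbd2ea, acf57f2, afc227e, dfa0ee2, f955bb2} — 10 commits.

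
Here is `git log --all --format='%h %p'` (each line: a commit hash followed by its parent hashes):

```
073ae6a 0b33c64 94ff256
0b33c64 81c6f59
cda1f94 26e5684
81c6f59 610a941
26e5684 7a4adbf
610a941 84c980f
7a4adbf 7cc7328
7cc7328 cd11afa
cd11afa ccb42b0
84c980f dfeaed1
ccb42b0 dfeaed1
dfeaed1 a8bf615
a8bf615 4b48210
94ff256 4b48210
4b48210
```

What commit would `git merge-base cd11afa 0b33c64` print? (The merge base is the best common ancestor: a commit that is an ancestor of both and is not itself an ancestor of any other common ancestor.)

dfeaed1

Ancestors of cd11afa: {4b48210, a8bf615, ccb42b0, cd11afa, dfeaed1}.
Ancestors of 0b33c64: {0b33c64, 4b48210, 610a941, 81c6f59, 84c980f, a8bf615, dfeaed1}.
Common ancestors: {4b48210, a8bf615, dfeaed1}.
Among these, dfeaed1 is not an ancestor of any other common ancestor — it is the merge base.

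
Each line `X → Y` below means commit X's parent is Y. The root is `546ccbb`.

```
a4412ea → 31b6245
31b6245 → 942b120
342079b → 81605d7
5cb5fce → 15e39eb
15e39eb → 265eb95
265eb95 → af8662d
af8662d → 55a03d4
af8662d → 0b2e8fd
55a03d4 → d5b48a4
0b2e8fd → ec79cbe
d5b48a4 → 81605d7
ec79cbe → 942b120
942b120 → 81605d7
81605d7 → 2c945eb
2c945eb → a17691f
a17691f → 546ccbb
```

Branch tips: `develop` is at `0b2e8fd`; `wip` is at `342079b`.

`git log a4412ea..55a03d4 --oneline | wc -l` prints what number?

2

Reachable from 55a03d4: {2c945eb, 546ccbb, 55a03d4, 81605d7, a17691f, d5b48a4}.
Reachable from a4412ea: {2c945eb, 31b6245, 546ccbb, 81605d7, 942b120, a17691f, a4412ea}.
In 55a03d4's history but not a4412ea's: {55a03d4, d5b48a4} — 2 commits.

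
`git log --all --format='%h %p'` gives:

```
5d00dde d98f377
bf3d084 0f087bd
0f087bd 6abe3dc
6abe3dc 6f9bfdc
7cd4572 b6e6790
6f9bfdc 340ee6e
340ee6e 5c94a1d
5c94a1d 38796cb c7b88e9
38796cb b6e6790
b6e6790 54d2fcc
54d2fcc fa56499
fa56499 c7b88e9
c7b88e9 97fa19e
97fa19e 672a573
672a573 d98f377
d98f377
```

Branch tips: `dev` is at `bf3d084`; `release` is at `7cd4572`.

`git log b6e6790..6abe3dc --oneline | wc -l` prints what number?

Reachable from 6abe3dc: {340ee6e, 38796cb, 54d2fcc, 5c94a1d, 672a573, 6abe3dc, 6f9bfdc, 97fa19e, b6e6790, c7b88e9, d98f377, fa56499}.
Reachable from b6e6790: {54d2fcc, 672a573, 97fa19e, b6e6790, c7b88e9, d98f377, fa56499}.
In 6abe3dc's history but not b6e6790's: {340ee6e, 38796cb, 5c94a1d, 6abe3dc, 6f9bfdc} — 5 commits.

5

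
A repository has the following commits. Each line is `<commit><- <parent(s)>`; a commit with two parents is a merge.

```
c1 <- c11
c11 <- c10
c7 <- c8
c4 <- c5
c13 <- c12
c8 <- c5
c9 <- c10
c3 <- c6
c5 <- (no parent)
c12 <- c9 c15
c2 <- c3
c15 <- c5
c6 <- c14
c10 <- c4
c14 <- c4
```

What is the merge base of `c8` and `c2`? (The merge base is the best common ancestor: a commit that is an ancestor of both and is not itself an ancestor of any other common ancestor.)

Ancestors of c8: {c5, c8}.
Ancestors of c2: {c14, c2, c3, c4, c5, c6}.
Common ancestors: {c5}.
The only common ancestor is c5, so it is the merge base.

c5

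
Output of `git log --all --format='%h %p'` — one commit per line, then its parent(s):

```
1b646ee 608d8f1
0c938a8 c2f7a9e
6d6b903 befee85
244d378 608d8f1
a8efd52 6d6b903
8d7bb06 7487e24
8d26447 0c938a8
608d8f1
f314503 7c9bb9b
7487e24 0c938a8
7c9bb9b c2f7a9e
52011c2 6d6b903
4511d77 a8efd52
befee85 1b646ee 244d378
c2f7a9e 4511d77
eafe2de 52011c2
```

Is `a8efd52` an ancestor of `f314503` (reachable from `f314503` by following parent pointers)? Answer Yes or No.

Ancestors of f314503 (commits reachable by following parents): {1b646ee, 244d378, 4511d77, 608d8f1, 6d6b903, 7c9bb9b, a8efd52, befee85, c2f7a9e, f314503}.
a8efd52 is in that set, so it is an ancestor of f314503.

Yes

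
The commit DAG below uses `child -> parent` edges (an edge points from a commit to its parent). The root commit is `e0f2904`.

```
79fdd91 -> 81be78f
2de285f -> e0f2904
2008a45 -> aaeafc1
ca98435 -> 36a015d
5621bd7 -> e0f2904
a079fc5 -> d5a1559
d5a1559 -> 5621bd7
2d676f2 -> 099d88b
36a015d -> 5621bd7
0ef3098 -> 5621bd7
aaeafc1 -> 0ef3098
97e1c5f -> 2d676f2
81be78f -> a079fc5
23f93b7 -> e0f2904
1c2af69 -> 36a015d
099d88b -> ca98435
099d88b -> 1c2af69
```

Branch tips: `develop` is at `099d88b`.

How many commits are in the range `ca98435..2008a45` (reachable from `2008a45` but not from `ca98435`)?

Reachable from 2008a45: {0ef3098, 2008a45, 5621bd7, aaeafc1, e0f2904}.
Reachable from ca98435: {36a015d, 5621bd7, ca98435, e0f2904}.
In 2008a45's history but not ca98435's: {0ef3098, 2008a45, aaeafc1} — 3 commits.

3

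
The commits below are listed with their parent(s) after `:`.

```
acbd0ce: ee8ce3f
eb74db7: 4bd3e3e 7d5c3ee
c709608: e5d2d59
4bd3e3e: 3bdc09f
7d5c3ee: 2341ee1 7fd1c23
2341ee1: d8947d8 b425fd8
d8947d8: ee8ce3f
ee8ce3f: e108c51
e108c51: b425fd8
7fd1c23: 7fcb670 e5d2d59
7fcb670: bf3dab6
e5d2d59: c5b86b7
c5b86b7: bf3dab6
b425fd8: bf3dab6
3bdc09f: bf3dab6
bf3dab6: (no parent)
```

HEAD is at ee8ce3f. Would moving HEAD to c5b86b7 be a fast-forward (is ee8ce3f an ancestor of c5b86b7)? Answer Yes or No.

A fast-forward from ee8ce3f to c5b86b7 is possible iff ee8ce3f is an ancestor of c5b86b7.
Ancestors of c5b86b7: {bf3dab6, c5b86b7}.
ee8ce3f is not among them, so fast-forward is not possible.

No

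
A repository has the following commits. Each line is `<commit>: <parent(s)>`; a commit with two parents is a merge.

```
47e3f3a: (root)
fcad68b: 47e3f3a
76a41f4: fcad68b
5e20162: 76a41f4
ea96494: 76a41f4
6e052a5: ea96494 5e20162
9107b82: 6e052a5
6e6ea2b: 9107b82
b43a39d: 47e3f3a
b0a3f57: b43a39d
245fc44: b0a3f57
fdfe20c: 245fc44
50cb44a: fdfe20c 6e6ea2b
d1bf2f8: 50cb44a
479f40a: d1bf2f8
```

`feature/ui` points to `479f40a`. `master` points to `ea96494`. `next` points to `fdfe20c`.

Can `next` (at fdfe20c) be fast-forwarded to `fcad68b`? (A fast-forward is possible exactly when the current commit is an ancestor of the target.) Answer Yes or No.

A fast-forward from fdfe20c to fcad68b is possible iff fdfe20c is an ancestor of fcad68b.
Ancestors of fcad68b: {47e3f3a, fcad68b}.
fdfe20c is not among them, so fast-forward is not possible.

No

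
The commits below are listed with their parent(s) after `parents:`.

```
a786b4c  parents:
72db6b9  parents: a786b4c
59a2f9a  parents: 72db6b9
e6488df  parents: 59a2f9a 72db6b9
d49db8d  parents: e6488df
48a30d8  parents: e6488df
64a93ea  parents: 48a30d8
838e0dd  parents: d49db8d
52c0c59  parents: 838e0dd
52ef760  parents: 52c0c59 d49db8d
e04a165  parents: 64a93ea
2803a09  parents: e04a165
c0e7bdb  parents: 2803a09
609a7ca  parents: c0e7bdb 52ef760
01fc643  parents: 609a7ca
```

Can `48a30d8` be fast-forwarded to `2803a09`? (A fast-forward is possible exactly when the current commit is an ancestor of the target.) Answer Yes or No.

A fast-forward from 48a30d8 to 2803a09 is possible iff 48a30d8 is an ancestor of 2803a09.
Ancestors of 2803a09: {2803a09, 48a30d8, 59a2f9a, 64a93ea, 72db6b9, a786b4c, e04a165, e6488df}.
48a30d8 is among them, so fast-forward is possible.

Yes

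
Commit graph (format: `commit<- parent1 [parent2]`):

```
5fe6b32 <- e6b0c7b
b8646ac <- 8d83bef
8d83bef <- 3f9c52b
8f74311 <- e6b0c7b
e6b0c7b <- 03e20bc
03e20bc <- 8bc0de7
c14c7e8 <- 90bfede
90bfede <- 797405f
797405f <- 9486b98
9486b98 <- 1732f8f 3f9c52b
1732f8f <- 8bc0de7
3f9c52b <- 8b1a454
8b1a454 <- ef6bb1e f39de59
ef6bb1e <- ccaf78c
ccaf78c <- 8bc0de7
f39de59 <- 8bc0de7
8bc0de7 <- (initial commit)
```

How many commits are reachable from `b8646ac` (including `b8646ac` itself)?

Walking parent pointers from b8646ac: reachable set = {3f9c52b, 8b1a454, 8bc0de7, 8d83bef, b8646ac, ccaf78c, ef6bb1e, f39de59}.
That is 8 commits.

8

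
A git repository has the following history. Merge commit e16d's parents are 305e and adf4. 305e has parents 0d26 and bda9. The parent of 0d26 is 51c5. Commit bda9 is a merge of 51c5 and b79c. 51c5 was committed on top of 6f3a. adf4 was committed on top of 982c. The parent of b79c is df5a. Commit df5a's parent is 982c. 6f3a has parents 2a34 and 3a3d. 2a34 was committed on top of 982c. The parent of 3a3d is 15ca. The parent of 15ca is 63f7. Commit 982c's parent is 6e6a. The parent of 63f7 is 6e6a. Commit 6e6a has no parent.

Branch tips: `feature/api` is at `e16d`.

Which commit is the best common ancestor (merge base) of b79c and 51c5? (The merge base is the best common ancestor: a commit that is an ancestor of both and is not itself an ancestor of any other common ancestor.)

982c

Ancestors of b79c: {6e6a, 982c, b79c, df5a}.
Ancestors of 51c5: {15ca, 2a34, 3a3d, 51c5, 63f7, 6e6a, 6f3a, 982c}.
Common ancestors: {6e6a, 982c}.
Among these, 982c is not an ancestor of any other common ancestor — it is the merge base.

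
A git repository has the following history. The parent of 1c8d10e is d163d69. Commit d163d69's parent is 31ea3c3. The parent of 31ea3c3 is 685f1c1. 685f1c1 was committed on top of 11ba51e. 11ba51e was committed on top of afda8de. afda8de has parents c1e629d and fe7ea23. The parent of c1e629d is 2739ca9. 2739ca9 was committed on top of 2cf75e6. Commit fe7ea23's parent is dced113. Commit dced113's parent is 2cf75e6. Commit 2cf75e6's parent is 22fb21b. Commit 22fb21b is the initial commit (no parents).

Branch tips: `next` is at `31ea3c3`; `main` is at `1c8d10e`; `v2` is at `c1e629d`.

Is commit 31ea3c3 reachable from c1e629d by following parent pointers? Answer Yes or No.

No

Ancestors of c1e629d: {22fb21b, 2739ca9, 2cf75e6, c1e629d}.
31ea3c3 is not in that set, so it is not an ancestor of c1e629d.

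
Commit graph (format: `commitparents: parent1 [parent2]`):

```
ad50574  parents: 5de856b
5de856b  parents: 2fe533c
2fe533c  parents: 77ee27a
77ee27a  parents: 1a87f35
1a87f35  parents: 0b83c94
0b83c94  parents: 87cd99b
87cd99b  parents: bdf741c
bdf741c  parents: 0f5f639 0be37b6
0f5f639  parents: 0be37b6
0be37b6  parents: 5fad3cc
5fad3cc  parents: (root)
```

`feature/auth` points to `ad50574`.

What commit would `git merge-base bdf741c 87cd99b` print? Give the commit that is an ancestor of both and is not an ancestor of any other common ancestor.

bdf741c

Ancestors of bdf741c: {0be37b6, 0f5f639, 5fad3cc, bdf741c}.
Ancestors of 87cd99b: {0be37b6, 0f5f639, 5fad3cc, 87cd99b, bdf741c}.
Common ancestors: {0be37b6, 0f5f639, 5fad3cc, bdf741c}.
Among these, bdf741c is not an ancestor of any other common ancestor — it is the merge base.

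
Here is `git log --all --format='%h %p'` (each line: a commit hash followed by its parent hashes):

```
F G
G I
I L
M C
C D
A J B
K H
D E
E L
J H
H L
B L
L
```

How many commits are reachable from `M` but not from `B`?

Reachable from M: {C, D, E, L, M}.
Reachable from B: {B, L}.
In M's history but not B's: {C, D, E, M} — 4 commits.

4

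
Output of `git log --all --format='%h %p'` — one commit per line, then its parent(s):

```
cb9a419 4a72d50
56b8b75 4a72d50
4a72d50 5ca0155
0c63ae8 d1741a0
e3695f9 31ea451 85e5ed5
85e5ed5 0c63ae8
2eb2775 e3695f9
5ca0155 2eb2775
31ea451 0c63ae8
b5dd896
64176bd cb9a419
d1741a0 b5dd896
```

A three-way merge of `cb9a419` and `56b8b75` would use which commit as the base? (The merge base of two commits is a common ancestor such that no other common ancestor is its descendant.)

Ancestors of cb9a419: {0c63ae8, 2eb2775, 31ea451, 4a72d50, 5ca0155, 85e5ed5, b5dd896, cb9a419, d1741a0, e3695f9}.
Ancestors of 56b8b75: {0c63ae8, 2eb2775, 31ea451, 4a72d50, 56b8b75, 5ca0155, 85e5ed5, b5dd896, d1741a0, e3695f9}.
Common ancestors: {0c63ae8, 2eb2775, 31ea451, 4a72d50, 5ca0155, 85e5ed5, b5dd896, d1741a0, e3695f9}.
Among these, 4a72d50 is not an ancestor of any other common ancestor — it is the merge base.

4a72d50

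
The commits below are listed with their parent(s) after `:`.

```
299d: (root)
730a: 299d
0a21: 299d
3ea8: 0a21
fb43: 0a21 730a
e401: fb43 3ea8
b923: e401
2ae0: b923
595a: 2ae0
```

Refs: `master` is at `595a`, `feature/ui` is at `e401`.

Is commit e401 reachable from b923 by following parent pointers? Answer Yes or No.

Ancestors of b923 (commits reachable by following parents): {0a21, 299d, 3ea8, 730a, b923, e401, fb43}.
e401 is in that set, so it is an ancestor of b923.

Yes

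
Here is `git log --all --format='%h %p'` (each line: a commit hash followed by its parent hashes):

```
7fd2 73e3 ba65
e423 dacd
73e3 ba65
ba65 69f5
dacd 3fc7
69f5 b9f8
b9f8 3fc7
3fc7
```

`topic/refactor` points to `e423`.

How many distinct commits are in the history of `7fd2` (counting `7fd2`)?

Walking parent pointers from 7fd2: reachable set = {3fc7, 69f5, 73e3, 7fd2, b9f8, ba65}.
That is 6 commits.

6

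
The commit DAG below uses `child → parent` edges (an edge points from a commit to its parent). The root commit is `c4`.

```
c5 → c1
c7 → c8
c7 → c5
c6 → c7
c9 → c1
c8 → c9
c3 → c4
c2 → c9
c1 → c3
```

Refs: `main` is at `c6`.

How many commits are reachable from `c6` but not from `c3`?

Reachable from c6: {c1, c3, c4, c5, c6, c7, c8, c9}.
Reachable from c3: {c3, c4}.
In c6's history but not c3's: {c1, c5, c6, c7, c8, c9} — 6 commits.

6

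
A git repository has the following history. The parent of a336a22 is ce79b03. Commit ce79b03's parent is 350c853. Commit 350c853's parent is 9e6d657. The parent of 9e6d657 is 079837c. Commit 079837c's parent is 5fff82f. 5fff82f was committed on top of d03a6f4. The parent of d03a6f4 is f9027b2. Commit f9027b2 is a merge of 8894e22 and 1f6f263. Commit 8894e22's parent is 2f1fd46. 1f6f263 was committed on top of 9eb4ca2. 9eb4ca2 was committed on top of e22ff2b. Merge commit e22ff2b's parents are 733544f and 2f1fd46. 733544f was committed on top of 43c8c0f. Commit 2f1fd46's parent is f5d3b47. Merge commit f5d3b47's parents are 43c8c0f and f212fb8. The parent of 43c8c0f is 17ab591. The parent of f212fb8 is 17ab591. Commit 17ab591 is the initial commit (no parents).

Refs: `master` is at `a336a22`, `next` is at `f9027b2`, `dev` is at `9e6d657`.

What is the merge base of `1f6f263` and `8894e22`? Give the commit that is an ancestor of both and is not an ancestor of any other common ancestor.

Ancestors of 1f6f263: {17ab591, 1f6f263, 2f1fd46, 43c8c0f, 733544f, 9eb4ca2, e22ff2b, f212fb8, f5d3b47}.
Ancestors of 8894e22: {17ab591, 2f1fd46, 43c8c0f, 8894e22, f212fb8, f5d3b47}.
Common ancestors: {17ab591, 2f1fd46, 43c8c0f, f212fb8, f5d3b47}.
Among these, 2f1fd46 is not an ancestor of any other common ancestor — it is the merge base.

2f1fd46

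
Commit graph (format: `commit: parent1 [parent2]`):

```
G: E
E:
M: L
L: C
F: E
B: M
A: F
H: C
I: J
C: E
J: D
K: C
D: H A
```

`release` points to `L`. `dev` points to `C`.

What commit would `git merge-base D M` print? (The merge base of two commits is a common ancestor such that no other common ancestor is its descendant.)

Ancestors of D: {A, C, D, E, F, H}.
Ancestors of M: {C, E, L, M}.
Common ancestors: {C, E}.
Among these, C is not an ancestor of any other common ancestor — it is the merge base.

C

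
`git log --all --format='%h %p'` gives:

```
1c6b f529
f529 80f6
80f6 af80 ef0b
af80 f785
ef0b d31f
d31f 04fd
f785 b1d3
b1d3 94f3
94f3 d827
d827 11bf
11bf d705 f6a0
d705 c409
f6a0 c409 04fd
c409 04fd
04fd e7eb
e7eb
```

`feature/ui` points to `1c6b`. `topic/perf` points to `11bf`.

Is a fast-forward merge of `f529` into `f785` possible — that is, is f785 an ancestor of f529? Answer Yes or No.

Yes

A fast-forward from f785 to f529 is possible iff f785 is an ancestor of f529.
Ancestors of f529: {04fd, 11bf, 80f6, 94f3, af80, b1d3, c409, d31f, d705, d827, e7eb, ef0b, f529, f6a0, f785}.
f785 is among them, so fast-forward is possible.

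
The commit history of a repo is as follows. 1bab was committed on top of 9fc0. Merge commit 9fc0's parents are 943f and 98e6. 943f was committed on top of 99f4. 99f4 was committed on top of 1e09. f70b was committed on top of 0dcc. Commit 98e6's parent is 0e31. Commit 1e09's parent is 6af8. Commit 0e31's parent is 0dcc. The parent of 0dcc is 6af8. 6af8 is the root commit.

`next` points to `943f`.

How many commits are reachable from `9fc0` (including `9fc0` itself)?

8

Walking parent pointers from 9fc0: reachable set = {0dcc, 0e31, 1e09, 6af8, 943f, 98e6, 99f4, 9fc0}.
That is 8 commits.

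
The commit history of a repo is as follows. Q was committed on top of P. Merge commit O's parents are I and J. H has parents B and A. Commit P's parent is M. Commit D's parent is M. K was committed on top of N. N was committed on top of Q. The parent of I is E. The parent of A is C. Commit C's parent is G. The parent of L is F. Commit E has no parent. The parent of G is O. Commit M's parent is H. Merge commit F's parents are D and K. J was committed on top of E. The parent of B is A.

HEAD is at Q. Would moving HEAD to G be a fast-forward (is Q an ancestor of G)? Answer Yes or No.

A fast-forward from Q to G is possible iff Q is an ancestor of G.
Ancestors of G: {E, G, I, J, O}.
Q is not among them, so fast-forward is not possible.

No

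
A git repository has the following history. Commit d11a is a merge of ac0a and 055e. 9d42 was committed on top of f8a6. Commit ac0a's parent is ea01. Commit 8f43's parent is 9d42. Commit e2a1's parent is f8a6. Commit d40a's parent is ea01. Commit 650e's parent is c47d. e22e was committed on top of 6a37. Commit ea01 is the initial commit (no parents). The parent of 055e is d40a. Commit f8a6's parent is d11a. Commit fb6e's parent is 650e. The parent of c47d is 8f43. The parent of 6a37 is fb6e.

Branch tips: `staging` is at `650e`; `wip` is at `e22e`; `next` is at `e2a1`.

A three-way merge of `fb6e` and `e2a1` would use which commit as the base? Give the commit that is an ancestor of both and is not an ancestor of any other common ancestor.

Ancestors of fb6e: {055e, 650e, 8f43, 9d42, ac0a, c47d, d11a, d40a, ea01, f8a6, fb6e}.
Ancestors of e2a1: {055e, ac0a, d11a, d40a, e2a1, ea01, f8a6}.
Common ancestors: {055e, ac0a, d11a, d40a, ea01, f8a6}.
Among these, f8a6 is not an ancestor of any other common ancestor — it is the merge base.

f8a6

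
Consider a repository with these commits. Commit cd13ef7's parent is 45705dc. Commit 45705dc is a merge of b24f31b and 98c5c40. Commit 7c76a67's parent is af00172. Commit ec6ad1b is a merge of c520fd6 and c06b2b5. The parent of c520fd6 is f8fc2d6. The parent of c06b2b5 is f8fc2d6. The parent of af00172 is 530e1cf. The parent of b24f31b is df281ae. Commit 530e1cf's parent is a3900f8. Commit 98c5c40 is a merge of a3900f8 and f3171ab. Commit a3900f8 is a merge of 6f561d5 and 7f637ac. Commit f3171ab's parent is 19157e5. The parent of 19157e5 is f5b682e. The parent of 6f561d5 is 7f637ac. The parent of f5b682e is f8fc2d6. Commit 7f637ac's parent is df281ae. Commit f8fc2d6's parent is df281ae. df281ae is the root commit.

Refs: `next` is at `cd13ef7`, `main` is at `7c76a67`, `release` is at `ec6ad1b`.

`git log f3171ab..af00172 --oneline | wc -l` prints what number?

5

Reachable from af00172: {530e1cf, 6f561d5, 7f637ac, a3900f8, af00172, df281ae}.
Reachable from f3171ab: {19157e5, df281ae, f3171ab, f5b682e, f8fc2d6}.
In af00172's history but not f3171ab's: {530e1cf, 6f561d5, 7f637ac, a3900f8, af00172} — 5 commits.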